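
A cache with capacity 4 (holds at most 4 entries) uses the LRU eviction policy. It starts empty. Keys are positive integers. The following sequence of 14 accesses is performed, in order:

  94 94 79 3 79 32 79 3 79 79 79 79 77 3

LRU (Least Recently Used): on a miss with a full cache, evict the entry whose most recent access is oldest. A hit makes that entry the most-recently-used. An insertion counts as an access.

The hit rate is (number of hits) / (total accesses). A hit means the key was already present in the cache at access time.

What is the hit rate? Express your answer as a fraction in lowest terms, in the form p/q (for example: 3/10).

Answer: 9/14

Derivation:
LRU simulation (capacity=4):
  1. access 94: MISS. Cache (LRU->MRU): [94]
  2. access 94: HIT. Cache (LRU->MRU): [94]
  3. access 79: MISS. Cache (LRU->MRU): [94 79]
  4. access 3: MISS. Cache (LRU->MRU): [94 79 3]
  5. access 79: HIT. Cache (LRU->MRU): [94 3 79]
  6. access 32: MISS. Cache (LRU->MRU): [94 3 79 32]
  7. access 79: HIT. Cache (LRU->MRU): [94 3 32 79]
  8. access 3: HIT. Cache (LRU->MRU): [94 32 79 3]
  9. access 79: HIT. Cache (LRU->MRU): [94 32 3 79]
  10. access 79: HIT. Cache (LRU->MRU): [94 32 3 79]
  11. access 79: HIT. Cache (LRU->MRU): [94 32 3 79]
  12. access 79: HIT. Cache (LRU->MRU): [94 32 3 79]
  13. access 77: MISS, evict 94. Cache (LRU->MRU): [32 3 79 77]
  14. access 3: HIT. Cache (LRU->MRU): [32 79 77 3]
Total: 9 hits, 5 misses, 1 evictions

Hit rate = 9/14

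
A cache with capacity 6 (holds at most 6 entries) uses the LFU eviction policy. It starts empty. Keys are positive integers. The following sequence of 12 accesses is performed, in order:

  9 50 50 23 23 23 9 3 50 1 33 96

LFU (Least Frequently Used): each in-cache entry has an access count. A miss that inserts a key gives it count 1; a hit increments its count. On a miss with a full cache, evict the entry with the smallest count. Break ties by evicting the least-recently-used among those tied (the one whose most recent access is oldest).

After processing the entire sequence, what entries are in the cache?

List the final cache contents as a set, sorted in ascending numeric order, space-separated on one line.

Answer: 1 9 23 33 50 96

Derivation:
LFU simulation (capacity=6):
  1. access 9: MISS. Cache: [9(c=1)]
  2. access 50: MISS. Cache: [9(c=1) 50(c=1)]
  3. access 50: HIT, count now 2. Cache: [9(c=1) 50(c=2)]
  4. access 23: MISS. Cache: [9(c=1) 23(c=1) 50(c=2)]
  5. access 23: HIT, count now 2. Cache: [9(c=1) 50(c=2) 23(c=2)]
  6. access 23: HIT, count now 3. Cache: [9(c=1) 50(c=2) 23(c=3)]
  7. access 9: HIT, count now 2. Cache: [50(c=2) 9(c=2) 23(c=3)]
  8. access 3: MISS. Cache: [3(c=1) 50(c=2) 9(c=2) 23(c=3)]
  9. access 50: HIT, count now 3. Cache: [3(c=1) 9(c=2) 23(c=3) 50(c=3)]
  10. access 1: MISS. Cache: [3(c=1) 1(c=1) 9(c=2) 23(c=3) 50(c=3)]
  11. access 33: MISS. Cache: [3(c=1) 1(c=1) 33(c=1) 9(c=2) 23(c=3) 50(c=3)]
  12. access 96: MISS, evict 3(c=1). Cache: [1(c=1) 33(c=1) 96(c=1) 9(c=2) 23(c=3) 50(c=3)]
Total: 5 hits, 7 misses, 1 evictions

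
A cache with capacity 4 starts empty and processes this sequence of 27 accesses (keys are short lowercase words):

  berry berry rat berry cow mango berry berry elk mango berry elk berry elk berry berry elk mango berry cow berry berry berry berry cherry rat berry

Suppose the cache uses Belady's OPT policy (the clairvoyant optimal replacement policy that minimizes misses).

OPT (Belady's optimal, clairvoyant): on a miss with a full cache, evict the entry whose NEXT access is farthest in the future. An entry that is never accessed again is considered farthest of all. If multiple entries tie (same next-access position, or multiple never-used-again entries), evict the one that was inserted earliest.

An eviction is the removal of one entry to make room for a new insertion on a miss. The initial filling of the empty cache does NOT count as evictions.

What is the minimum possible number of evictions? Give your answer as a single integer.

OPT (Belady) simulation (capacity=4):
  1. access berry: MISS. Cache: [berry]
  2. access berry: HIT. Next use of berry: step 4. Cache: [berry]
  3. access rat: MISS. Cache: [berry rat]
  4. access berry: HIT. Next use of berry: step 7. Cache: [berry rat]
  5. access cow: MISS. Cache: [berry rat cow]
  6. access mango: MISS. Cache: [berry rat cow mango]
  7. access berry: HIT. Next use of berry: step 8. Cache: [berry rat cow mango]
  8. access berry: HIT. Next use of berry: step 11. Cache: [berry rat cow mango]
  9. access elk: MISS, evict rat (next use: step 26). Cache: [berry cow mango elk]
  10. access mango: HIT. Next use of mango: step 18. Cache: [berry cow mango elk]
  11. access berry: HIT. Next use of berry: step 13. Cache: [berry cow mango elk]
  12. access elk: HIT. Next use of elk: step 14. Cache: [berry cow mango elk]
  13. access berry: HIT. Next use of berry: step 15. Cache: [berry cow mango elk]
  14. access elk: HIT. Next use of elk: step 17. Cache: [berry cow mango elk]
  15. access berry: HIT. Next use of berry: step 16. Cache: [berry cow mango elk]
  16. access berry: HIT. Next use of berry: step 19. Cache: [berry cow mango elk]
  17. access elk: HIT. Next use of elk: never. Cache: [berry cow mango elk]
  18. access mango: HIT. Next use of mango: never. Cache: [berry cow mango elk]
  19. access berry: HIT. Next use of berry: step 21. Cache: [berry cow mango elk]
  20. access cow: HIT. Next use of cow: never. Cache: [berry cow mango elk]
  21. access berry: HIT. Next use of berry: step 22. Cache: [berry cow mango elk]
  22. access berry: HIT. Next use of berry: step 23. Cache: [berry cow mango elk]
  23. access berry: HIT. Next use of berry: step 24. Cache: [berry cow mango elk]
  24. access berry: HIT. Next use of berry: step 27. Cache: [berry cow mango elk]
  25. access cherry: MISS, evict cow (next use: never). Cache: [berry mango elk cherry]
  26. access rat: MISS, evict mango (next use: never). Cache: [berry elk cherry rat]
  27. access berry: HIT. Next use of berry: never. Cache: [berry elk cherry rat]
Total: 20 hits, 7 misses, 3 evictions

Answer: 3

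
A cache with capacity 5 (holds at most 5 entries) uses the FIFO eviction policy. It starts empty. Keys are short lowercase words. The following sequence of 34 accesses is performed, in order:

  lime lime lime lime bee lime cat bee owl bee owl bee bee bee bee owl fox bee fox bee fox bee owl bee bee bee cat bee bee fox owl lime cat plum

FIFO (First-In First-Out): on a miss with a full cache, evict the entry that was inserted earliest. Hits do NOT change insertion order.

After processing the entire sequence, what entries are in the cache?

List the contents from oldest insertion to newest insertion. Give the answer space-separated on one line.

Answer: bee cat owl fox plum

Derivation:
FIFO simulation (capacity=5):
  1. access lime: MISS. Cache (old->new): [lime]
  2. access lime: HIT. Cache (old->new): [lime]
  3. access lime: HIT. Cache (old->new): [lime]
  4. access lime: HIT. Cache (old->new): [lime]
  5. access bee: MISS. Cache (old->new): [lime bee]
  6. access lime: HIT. Cache (old->new): [lime bee]
  7. access cat: MISS. Cache (old->new): [lime bee cat]
  8. access bee: HIT. Cache (old->new): [lime bee cat]
  9. access owl: MISS. Cache (old->new): [lime bee cat owl]
  10. access bee: HIT. Cache (old->new): [lime bee cat owl]
  11. access owl: HIT. Cache (old->new): [lime bee cat owl]
  12. access bee: HIT. Cache (old->new): [lime bee cat owl]
  13. access bee: HIT. Cache (old->new): [lime bee cat owl]
  14. access bee: HIT. Cache (old->new): [lime bee cat owl]
  15. access bee: HIT. Cache (old->new): [lime bee cat owl]
  16. access owl: HIT. Cache (old->new): [lime bee cat owl]
  17. access fox: MISS. Cache (old->new): [lime bee cat owl fox]
  18. access bee: HIT. Cache (old->new): [lime bee cat owl fox]
  19. access fox: HIT. Cache (old->new): [lime bee cat owl fox]
  20. access bee: HIT. Cache (old->new): [lime bee cat owl fox]
  21. access fox: HIT. Cache (old->new): [lime bee cat owl fox]
  22. access bee: HIT. Cache (old->new): [lime bee cat owl fox]
  23. access owl: HIT. Cache (old->new): [lime bee cat owl fox]
  24. access bee: HIT. Cache (old->new): [lime bee cat owl fox]
  25. access bee: HIT. Cache (old->new): [lime bee cat owl fox]
  26. access bee: HIT. Cache (old->new): [lime bee cat owl fox]
  27. access cat: HIT. Cache (old->new): [lime bee cat owl fox]
  28. access bee: HIT. Cache (old->new): [lime bee cat owl fox]
  29. access bee: HIT. Cache (old->new): [lime bee cat owl fox]
  30. access fox: HIT. Cache (old->new): [lime bee cat owl fox]
  31. access owl: HIT. Cache (old->new): [lime bee cat owl fox]
  32. access lime: HIT. Cache (old->new): [lime bee cat owl fox]
  33. access cat: HIT. Cache (old->new): [lime bee cat owl fox]
  34. access plum: MISS, evict lime. Cache (old->new): [bee cat owl fox plum]
Total: 28 hits, 6 misses, 1 evictions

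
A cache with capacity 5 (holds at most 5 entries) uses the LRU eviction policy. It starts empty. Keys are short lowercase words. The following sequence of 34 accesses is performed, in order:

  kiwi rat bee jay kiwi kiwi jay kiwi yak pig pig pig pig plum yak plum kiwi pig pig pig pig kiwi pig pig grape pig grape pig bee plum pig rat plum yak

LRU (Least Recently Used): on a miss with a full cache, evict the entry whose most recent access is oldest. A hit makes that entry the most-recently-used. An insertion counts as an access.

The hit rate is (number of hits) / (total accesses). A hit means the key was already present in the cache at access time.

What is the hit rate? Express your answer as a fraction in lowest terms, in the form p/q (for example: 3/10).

Answer: 23/34

Derivation:
LRU simulation (capacity=5):
  1. access kiwi: MISS. Cache (LRU->MRU): [kiwi]
  2. access rat: MISS. Cache (LRU->MRU): [kiwi rat]
  3. access bee: MISS. Cache (LRU->MRU): [kiwi rat bee]
  4. access jay: MISS. Cache (LRU->MRU): [kiwi rat bee jay]
  5. access kiwi: HIT. Cache (LRU->MRU): [rat bee jay kiwi]
  6. access kiwi: HIT. Cache (LRU->MRU): [rat bee jay kiwi]
  7. access jay: HIT. Cache (LRU->MRU): [rat bee kiwi jay]
  8. access kiwi: HIT. Cache (LRU->MRU): [rat bee jay kiwi]
  9. access yak: MISS. Cache (LRU->MRU): [rat bee jay kiwi yak]
  10. access pig: MISS, evict rat. Cache (LRU->MRU): [bee jay kiwi yak pig]
  11. access pig: HIT. Cache (LRU->MRU): [bee jay kiwi yak pig]
  12. access pig: HIT. Cache (LRU->MRU): [bee jay kiwi yak pig]
  13. access pig: HIT. Cache (LRU->MRU): [bee jay kiwi yak pig]
  14. access plum: MISS, evict bee. Cache (LRU->MRU): [jay kiwi yak pig plum]
  15. access yak: HIT. Cache (LRU->MRU): [jay kiwi pig plum yak]
  16. access plum: HIT. Cache (LRU->MRU): [jay kiwi pig yak plum]
  17. access kiwi: HIT. Cache (LRU->MRU): [jay pig yak plum kiwi]
  18. access pig: HIT. Cache (LRU->MRU): [jay yak plum kiwi pig]
  19. access pig: HIT. Cache (LRU->MRU): [jay yak plum kiwi pig]
  20. access pig: HIT. Cache (LRU->MRU): [jay yak plum kiwi pig]
  21. access pig: HIT. Cache (LRU->MRU): [jay yak plum kiwi pig]
  22. access kiwi: HIT. Cache (LRU->MRU): [jay yak plum pig kiwi]
  23. access pig: HIT. Cache (LRU->MRU): [jay yak plum kiwi pig]
  24. access pig: HIT. Cache (LRU->MRU): [jay yak plum kiwi pig]
  25. access grape: MISS, evict jay. Cache (LRU->MRU): [yak plum kiwi pig grape]
  26. access pig: HIT. Cache (LRU->MRU): [yak plum kiwi grape pig]
  27. access grape: HIT. Cache (LRU->MRU): [yak plum kiwi pig grape]
  28. access pig: HIT. Cache (LRU->MRU): [yak plum kiwi grape pig]
  29. access bee: MISS, evict yak. Cache (LRU->MRU): [plum kiwi grape pig bee]
  30. access plum: HIT. Cache (LRU->MRU): [kiwi grape pig bee plum]
  31. access pig: HIT. Cache (LRU->MRU): [kiwi grape bee plum pig]
  32. access rat: MISS, evict kiwi. Cache (LRU->MRU): [grape bee plum pig rat]
  33. access plum: HIT. Cache (LRU->MRU): [grape bee pig rat plum]
  34. access yak: MISS, evict grape. Cache (LRU->MRU): [bee pig rat plum yak]
Total: 23 hits, 11 misses, 6 evictions

Hit rate = 23/34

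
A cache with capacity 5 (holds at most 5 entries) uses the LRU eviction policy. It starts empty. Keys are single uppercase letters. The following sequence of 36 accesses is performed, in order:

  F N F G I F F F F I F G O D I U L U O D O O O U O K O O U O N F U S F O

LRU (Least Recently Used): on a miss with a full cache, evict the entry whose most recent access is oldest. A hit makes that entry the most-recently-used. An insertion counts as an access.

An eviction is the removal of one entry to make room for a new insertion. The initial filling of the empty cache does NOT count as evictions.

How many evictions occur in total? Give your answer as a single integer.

Answer: 7

Derivation:
LRU simulation (capacity=5):
  1. access F: MISS. Cache (LRU->MRU): [F]
  2. access N: MISS. Cache (LRU->MRU): [F N]
  3. access F: HIT. Cache (LRU->MRU): [N F]
  4. access G: MISS. Cache (LRU->MRU): [N F G]
  5. access I: MISS. Cache (LRU->MRU): [N F G I]
  6. access F: HIT. Cache (LRU->MRU): [N G I F]
  7. access F: HIT. Cache (LRU->MRU): [N G I F]
  8. access F: HIT. Cache (LRU->MRU): [N G I F]
  9. access F: HIT. Cache (LRU->MRU): [N G I F]
  10. access I: HIT. Cache (LRU->MRU): [N G F I]
  11. access F: HIT. Cache (LRU->MRU): [N G I F]
  12. access G: HIT. Cache (LRU->MRU): [N I F G]
  13. access O: MISS. Cache (LRU->MRU): [N I F G O]
  14. access D: MISS, evict N. Cache (LRU->MRU): [I F G O D]
  15. access I: HIT. Cache (LRU->MRU): [F G O D I]
  16. access U: MISS, evict F. Cache (LRU->MRU): [G O D I U]
  17. access L: MISS, evict G. Cache (LRU->MRU): [O D I U L]
  18. access U: HIT. Cache (LRU->MRU): [O D I L U]
  19. access O: HIT. Cache (LRU->MRU): [D I L U O]
  20. access D: HIT. Cache (LRU->MRU): [I L U O D]
  21. access O: HIT. Cache (LRU->MRU): [I L U D O]
  22. access O: HIT. Cache (LRU->MRU): [I L U D O]
  23. access O: HIT. Cache (LRU->MRU): [I L U D O]
  24. access U: HIT. Cache (LRU->MRU): [I L D O U]
  25. access O: HIT. Cache (LRU->MRU): [I L D U O]
  26. access K: MISS, evict I. Cache (LRU->MRU): [L D U O K]
  27. access O: HIT. Cache (LRU->MRU): [L D U K O]
  28. access O: HIT. Cache (LRU->MRU): [L D U K O]
  29. access U: HIT. Cache (LRU->MRU): [L D K O U]
  30. access O: HIT. Cache (LRU->MRU): [L D K U O]
  31. access N: MISS, evict L. Cache (LRU->MRU): [D K U O N]
  32. access F: MISS, evict D. Cache (LRU->MRU): [K U O N F]
  33. access U: HIT. Cache (LRU->MRU): [K O N F U]
  34. access S: MISS, evict K. Cache (LRU->MRU): [O N F U S]
  35. access F: HIT. Cache (LRU->MRU): [O N U S F]
  36. access O: HIT. Cache (LRU->MRU): [N U S F O]
Total: 24 hits, 12 misses, 7 evictions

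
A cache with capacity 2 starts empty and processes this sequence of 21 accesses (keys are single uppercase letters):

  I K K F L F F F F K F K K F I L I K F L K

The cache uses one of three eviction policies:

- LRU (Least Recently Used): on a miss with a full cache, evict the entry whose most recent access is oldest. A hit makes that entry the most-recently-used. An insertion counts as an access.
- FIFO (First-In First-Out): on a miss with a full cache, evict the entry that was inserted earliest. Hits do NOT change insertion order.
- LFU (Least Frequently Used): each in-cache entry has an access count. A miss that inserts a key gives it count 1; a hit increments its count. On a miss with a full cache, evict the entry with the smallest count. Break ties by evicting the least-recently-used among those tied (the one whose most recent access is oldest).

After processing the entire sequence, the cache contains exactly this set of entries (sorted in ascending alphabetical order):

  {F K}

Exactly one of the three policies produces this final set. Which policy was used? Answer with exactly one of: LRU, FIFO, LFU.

Simulating under each policy and comparing final sets:
  LRU: final set = {K L} -> differs
  FIFO: final set = {K L} -> differs
  LFU: final set = {F K} -> MATCHES target
Only LFU produces the target set.

Answer: LFU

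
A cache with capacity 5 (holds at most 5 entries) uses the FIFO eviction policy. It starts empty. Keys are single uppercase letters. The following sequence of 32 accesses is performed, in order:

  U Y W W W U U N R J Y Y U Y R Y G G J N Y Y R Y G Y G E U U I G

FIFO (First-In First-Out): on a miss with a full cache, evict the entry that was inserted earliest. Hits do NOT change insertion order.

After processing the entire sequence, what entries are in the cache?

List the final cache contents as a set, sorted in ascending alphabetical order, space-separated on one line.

Answer: E G I R U

Derivation:
FIFO simulation (capacity=5):
  1. access U: MISS. Cache (old->new): [U]
  2. access Y: MISS. Cache (old->new): [U Y]
  3. access W: MISS. Cache (old->new): [U Y W]
  4. access W: HIT. Cache (old->new): [U Y W]
  5. access W: HIT. Cache (old->new): [U Y W]
  6. access U: HIT. Cache (old->new): [U Y W]
  7. access U: HIT. Cache (old->new): [U Y W]
  8. access N: MISS. Cache (old->new): [U Y W N]
  9. access R: MISS. Cache (old->new): [U Y W N R]
  10. access J: MISS, evict U. Cache (old->new): [Y W N R J]
  11. access Y: HIT. Cache (old->new): [Y W N R J]
  12. access Y: HIT. Cache (old->new): [Y W N R J]
  13. access U: MISS, evict Y. Cache (old->new): [W N R J U]
  14. access Y: MISS, evict W. Cache (old->new): [N R J U Y]
  15. access R: HIT. Cache (old->new): [N R J U Y]
  16. access Y: HIT. Cache (old->new): [N R J U Y]
  17. access G: MISS, evict N. Cache (old->new): [R J U Y G]
  18. access G: HIT. Cache (old->new): [R J U Y G]
  19. access J: HIT. Cache (old->new): [R J U Y G]
  20. access N: MISS, evict R. Cache (old->new): [J U Y G N]
  21. access Y: HIT. Cache (old->new): [J U Y G N]
  22. access Y: HIT. Cache (old->new): [J U Y G N]
  23. access R: MISS, evict J. Cache (old->new): [U Y G N R]
  24. access Y: HIT. Cache (old->new): [U Y G N R]
  25. access G: HIT. Cache (old->new): [U Y G N R]
  26. access Y: HIT. Cache (old->new): [U Y G N R]
  27. access G: HIT. Cache (old->new): [U Y G N R]
  28. access E: MISS, evict U. Cache (old->new): [Y G N R E]
  29. access U: MISS, evict Y. Cache (old->new): [G N R E U]
  30. access U: HIT. Cache (old->new): [G N R E U]
  31. access I: MISS, evict G. Cache (old->new): [N R E U I]
  32. access G: MISS, evict N. Cache (old->new): [R E U I G]
Total: 17 hits, 15 misses, 10 evictions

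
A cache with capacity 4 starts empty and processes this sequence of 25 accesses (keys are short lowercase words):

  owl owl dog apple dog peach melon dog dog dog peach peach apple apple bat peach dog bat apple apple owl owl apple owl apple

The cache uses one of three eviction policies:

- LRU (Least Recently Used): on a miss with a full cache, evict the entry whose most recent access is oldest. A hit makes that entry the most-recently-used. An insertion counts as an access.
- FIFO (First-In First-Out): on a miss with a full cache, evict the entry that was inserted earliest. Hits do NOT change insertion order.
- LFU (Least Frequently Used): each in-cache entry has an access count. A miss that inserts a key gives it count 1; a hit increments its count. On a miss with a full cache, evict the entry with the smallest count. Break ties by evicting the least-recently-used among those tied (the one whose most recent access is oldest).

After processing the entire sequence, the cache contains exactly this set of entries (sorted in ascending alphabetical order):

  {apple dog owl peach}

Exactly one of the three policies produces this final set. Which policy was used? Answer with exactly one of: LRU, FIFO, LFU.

Answer: LFU

Derivation:
Simulating under each policy and comparing final sets:
  LRU: final set = {apple bat dog owl} -> differs
  FIFO: final set = {apple bat dog owl} -> differs
  LFU: final set = {apple dog owl peach} -> MATCHES target
Only LFU produces the target set.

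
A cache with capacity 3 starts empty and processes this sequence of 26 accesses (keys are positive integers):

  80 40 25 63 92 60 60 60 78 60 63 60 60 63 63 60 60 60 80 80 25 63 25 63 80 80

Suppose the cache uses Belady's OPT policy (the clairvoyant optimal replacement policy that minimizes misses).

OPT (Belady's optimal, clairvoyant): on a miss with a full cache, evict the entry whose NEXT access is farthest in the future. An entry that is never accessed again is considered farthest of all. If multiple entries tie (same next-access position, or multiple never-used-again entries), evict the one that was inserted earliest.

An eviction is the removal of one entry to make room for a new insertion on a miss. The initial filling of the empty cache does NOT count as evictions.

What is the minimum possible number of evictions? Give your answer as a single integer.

OPT (Belady) simulation (capacity=3):
  1. access 80: MISS. Cache: [80]
  2. access 40: MISS. Cache: [80 40]
  3. access 25: MISS. Cache: [80 40 25]
  4. access 63: MISS, evict 40 (next use: never). Cache: [80 25 63]
  5. access 92: MISS, evict 25 (next use: step 21). Cache: [80 63 92]
  6. access 60: MISS, evict 92 (next use: never). Cache: [80 63 60]
  7. access 60: HIT. Next use of 60: step 8. Cache: [80 63 60]
  8. access 60: HIT. Next use of 60: step 10. Cache: [80 63 60]
  9. access 78: MISS, evict 80 (next use: step 19). Cache: [63 60 78]
  10. access 60: HIT. Next use of 60: step 12. Cache: [63 60 78]
  11. access 63: HIT. Next use of 63: step 14. Cache: [63 60 78]
  12. access 60: HIT. Next use of 60: step 13. Cache: [63 60 78]
  13. access 60: HIT. Next use of 60: step 16. Cache: [63 60 78]
  14. access 63: HIT. Next use of 63: step 15. Cache: [63 60 78]
  15. access 63: HIT. Next use of 63: step 22. Cache: [63 60 78]
  16. access 60: HIT. Next use of 60: step 17. Cache: [63 60 78]
  17. access 60: HIT. Next use of 60: step 18. Cache: [63 60 78]
  18. access 60: HIT. Next use of 60: never. Cache: [63 60 78]
  19. access 80: MISS, evict 60 (next use: never). Cache: [63 78 80]
  20. access 80: HIT. Next use of 80: step 25. Cache: [63 78 80]
  21. access 25: MISS, evict 78 (next use: never). Cache: [63 80 25]
  22. access 63: HIT. Next use of 63: step 24. Cache: [63 80 25]
  23. access 25: HIT. Next use of 25: never. Cache: [63 80 25]
  24. access 63: HIT. Next use of 63: never. Cache: [63 80 25]
  25. access 80: HIT. Next use of 80: step 26. Cache: [63 80 25]
  26. access 80: HIT. Next use of 80: never. Cache: [63 80 25]
Total: 17 hits, 9 misses, 6 evictions

Answer: 6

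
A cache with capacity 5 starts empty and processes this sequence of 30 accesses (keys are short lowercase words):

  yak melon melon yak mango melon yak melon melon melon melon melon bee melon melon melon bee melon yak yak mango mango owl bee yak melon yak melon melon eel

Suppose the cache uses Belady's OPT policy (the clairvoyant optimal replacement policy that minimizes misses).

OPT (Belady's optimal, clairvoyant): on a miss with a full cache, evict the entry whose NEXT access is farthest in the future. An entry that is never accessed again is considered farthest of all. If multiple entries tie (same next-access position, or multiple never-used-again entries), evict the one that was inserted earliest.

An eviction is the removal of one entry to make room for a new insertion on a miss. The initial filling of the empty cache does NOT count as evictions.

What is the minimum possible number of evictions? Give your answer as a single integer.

Answer: 1

Derivation:
OPT (Belady) simulation (capacity=5):
  1. access yak: MISS. Cache: [yak]
  2. access melon: MISS. Cache: [yak melon]
  3. access melon: HIT. Next use of melon: step 6. Cache: [yak melon]
  4. access yak: HIT. Next use of yak: step 7. Cache: [yak melon]
  5. access mango: MISS. Cache: [yak melon mango]
  6. access melon: HIT. Next use of melon: step 8. Cache: [yak melon mango]
  7. access yak: HIT. Next use of yak: step 19. Cache: [yak melon mango]
  8. access melon: HIT. Next use of melon: step 9. Cache: [yak melon mango]
  9. access melon: HIT. Next use of melon: step 10. Cache: [yak melon mango]
  10. access melon: HIT. Next use of melon: step 11. Cache: [yak melon mango]
  11. access melon: HIT. Next use of melon: step 12. Cache: [yak melon mango]
  12. access melon: HIT. Next use of melon: step 14. Cache: [yak melon mango]
  13. access bee: MISS. Cache: [yak melon mango bee]
  14. access melon: HIT. Next use of melon: step 15. Cache: [yak melon mango bee]
  15. access melon: HIT. Next use of melon: step 16. Cache: [yak melon mango bee]
  16. access melon: HIT. Next use of melon: step 18. Cache: [yak melon mango bee]
  17. access bee: HIT. Next use of bee: step 24. Cache: [yak melon mango bee]
  18. access melon: HIT. Next use of melon: step 26. Cache: [yak melon mango bee]
  19. access yak: HIT. Next use of yak: step 20. Cache: [yak melon mango bee]
  20. access yak: HIT. Next use of yak: step 25. Cache: [yak melon mango bee]
  21. access mango: HIT. Next use of mango: step 22. Cache: [yak melon mango bee]
  22. access mango: HIT. Next use of mango: never. Cache: [yak melon mango bee]
  23. access owl: MISS. Cache: [yak melon mango bee owl]
  24. access bee: HIT. Next use of bee: never. Cache: [yak melon mango bee owl]
  25. access yak: HIT. Next use of yak: step 27. Cache: [yak melon mango bee owl]
  26. access melon: HIT. Next use of melon: step 28. Cache: [yak melon mango bee owl]
  27. access yak: HIT. Next use of yak: never. Cache: [yak melon mango bee owl]
  28. access melon: HIT. Next use of melon: step 29. Cache: [yak melon mango bee owl]
  29. access melon: HIT. Next use of melon: never. Cache: [yak melon mango bee owl]
  30. access eel: MISS, evict yak (next use: never). Cache: [melon mango bee owl eel]
Total: 24 hits, 6 misses, 1 evictions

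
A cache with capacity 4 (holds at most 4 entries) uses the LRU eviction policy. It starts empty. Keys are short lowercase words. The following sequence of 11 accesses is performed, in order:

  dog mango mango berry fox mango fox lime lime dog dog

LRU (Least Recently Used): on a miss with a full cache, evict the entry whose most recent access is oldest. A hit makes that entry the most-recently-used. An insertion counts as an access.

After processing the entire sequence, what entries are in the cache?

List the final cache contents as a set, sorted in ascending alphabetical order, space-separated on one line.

LRU simulation (capacity=4):
  1. access dog: MISS. Cache (LRU->MRU): [dog]
  2. access mango: MISS. Cache (LRU->MRU): [dog mango]
  3. access mango: HIT. Cache (LRU->MRU): [dog mango]
  4. access berry: MISS. Cache (LRU->MRU): [dog mango berry]
  5. access fox: MISS. Cache (LRU->MRU): [dog mango berry fox]
  6. access mango: HIT. Cache (LRU->MRU): [dog berry fox mango]
  7. access fox: HIT. Cache (LRU->MRU): [dog berry mango fox]
  8. access lime: MISS, evict dog. Cache (LRU->MRU): [berry mango fox lime]
  9. access lime: HIT. Cache (LRU->MRU): [berry mango fox lime]
  10. access dog: MISS, evict berry. Cache (LRU->MRU): [mango fox lime dog]
  11. access dog: HIT. Cache (LRU->MRU): [mango fox lime dog]
Total: 5 hits, 6 misses, 2 evictions

Answer: dog fox lime mango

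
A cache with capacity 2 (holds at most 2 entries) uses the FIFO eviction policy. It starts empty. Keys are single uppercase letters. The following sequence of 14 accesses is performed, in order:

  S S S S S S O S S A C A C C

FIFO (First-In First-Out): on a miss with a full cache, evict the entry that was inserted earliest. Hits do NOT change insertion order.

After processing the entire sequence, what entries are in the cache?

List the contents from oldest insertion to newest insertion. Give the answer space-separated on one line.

Answer: A C

Derivation:
FIFO simulation (capacity=2):
  1. access S: MISS. Cache (old->new): [S]
  2. access S: HIT. Cache (old->new): [S]
  3. access S: HIT. Cache (old->new): [S]
  4. access S: HIT. Cache (old->new): [S]
  5. access S: HIT. Cache (old->new): [S]
  6. access S: HIT. Cache (old->new): [S]
  7. access O: MISS. Cache (old->new): [S O]
  8. access S: HIT. Cache (old->new): [S O]
  9. access S: HIT. Cache (old->new): [S O]
  10. access A: MISS, evict S. Cache (old->new): [O A]
  11. access C: MISS, evict O. Cache (old->new): [A C]
  12. access A: HIT. Cache (old->new): [A C]
  13. access C: HIT. Cache (old->new): [A C]
  14. access C: HIT. Cache (old->new): [A C]
Total: 10 hits, 4 misses, 2 evictions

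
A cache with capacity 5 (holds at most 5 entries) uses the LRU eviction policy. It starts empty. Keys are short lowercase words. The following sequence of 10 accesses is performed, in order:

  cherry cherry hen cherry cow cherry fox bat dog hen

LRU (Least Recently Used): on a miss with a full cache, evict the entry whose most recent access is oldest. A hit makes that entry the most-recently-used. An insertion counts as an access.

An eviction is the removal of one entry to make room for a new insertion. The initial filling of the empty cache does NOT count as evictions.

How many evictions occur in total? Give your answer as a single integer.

Answer: 2

Derivation:
LRU simulation (capacity=5):
  1. access cherry: MISS. Cache (LRU->MRU): [cherry]
  2. access cherry: HIT. Cache (LRU->MRU): [cherry]
  3. access hen: MISS. Cache (LRU->MRU): [cherry hen]
  4. access cherry: HIT. Cache (LRU->MRU): [hen cherry]
  5. access cow: MISS. Cache (LRU->MRU): [hen cherry cow]
  6. access cherry: HIT. Cache (LRU->MRU): [hen cow cherry]
  7. access fox: MISS. Cache (LRU->MRU): [hen cow cherry fox]
  8. access bat: MISS. Cache (LRU->MRU): [hen cow cherry fox bat]
  9. access dog: MISS, evict hen. Cache (LRU->MRU): [cow cherry fox bat dog]
  10. access hen: MISS, evict cow. Cache (LRU->MRU): [cherry fox bat dog hen]
Total: 3 hits, 7 misses, 2 evictions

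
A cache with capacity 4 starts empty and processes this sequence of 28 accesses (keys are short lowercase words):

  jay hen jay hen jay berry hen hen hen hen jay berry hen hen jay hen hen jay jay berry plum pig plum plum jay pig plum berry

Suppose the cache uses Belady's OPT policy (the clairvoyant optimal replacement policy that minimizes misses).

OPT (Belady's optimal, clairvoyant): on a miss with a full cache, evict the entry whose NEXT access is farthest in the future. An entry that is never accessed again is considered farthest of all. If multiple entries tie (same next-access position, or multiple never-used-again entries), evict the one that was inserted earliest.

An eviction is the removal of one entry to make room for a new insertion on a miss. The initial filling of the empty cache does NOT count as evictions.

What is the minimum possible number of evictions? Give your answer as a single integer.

OPT (Belady) simulation (capacity=4):
  1. access jay: MISS. Cache: [jay]
  2. access hen: MISS. Cache: [jay hen]
  3. access jay: HIT. Next use of jay: step 5. Cache: [jay hen]
  4. access hen: HIT. Next use of hen: step 7. Cache: [jay hen]
  5. access jay: HIT. Next use of jay: step 11. Cache: [jay hen]
  6. access berry: MISS. Cache: [jay hen berry]
  7. access hen: HIT. Next use of hen: step 8. Cache: [jay hen berry]
  8. access hen: HIT. Next use of hen: step 9. Cache: [jay hen berry]
  9. access hen: HIT. Next use of hen: step 10. Cache: [jay hen berry]
  10. access hen: HIT. Next use of hen: step 13. Cache: [jay hen berry]
  11. access jay: HIT. Next use of jay: step 15. Cache: [jay hen berry]
  12. access berry: HIT. Next use of berry: step 20. Cache: [jay hen berry]
  13. access hen: HIT. Next use of hen: step 14. Cache: [jay hen berry]
  14. access hen: HIT. Next use of hen: step 16. Cache: [jay hen berry]
  15. access jay: HIT. Next use of jay: step 18. Cache: [jay hen berry]
  16. access hen: HIT. Next use of hen: step 17. Cache: [jay hen berry]
  17. access hen: HIT. Next use of hen: never. Cache: [jay hen berry]
  18. access jay: HIT. Next use of jay: step 19. Cache: [jay hen berry]
  19. access jay: HIT. Next use of jay: step 25. Cache: [jay hen berry]
  20. access berry: HIT. Next use of berry: step 28. Cache: [jay hen berry]
  21. access plum: MISS. Cache: [jay hen berry plum]
  22. access pig: MISS, evict hen (next use: never). Cache: [jay berry plum pig]
  23. access plum: HIT. Next use of plum: step 24. Cache: [jay berry plum pig]
  24. access plum: HIT. Next use of plum: step 27. Cache: [jay berry plum pig]
  25. access jay: HIT. Next use of jay: never. Cache: [jay berry plum pig]
  26. access pig: HIT. Next use of pig: never. Cache: [jay berry plum pig]
  27. access plum: HIT. Next use of plum: never. Cache: [jay berry plum pig]
  28. access berry: HIT. Next use of berry: never. Cache: [jay berry plum pig]
Total: 23 hits, 5 misses, 1 evictions

Answer: 1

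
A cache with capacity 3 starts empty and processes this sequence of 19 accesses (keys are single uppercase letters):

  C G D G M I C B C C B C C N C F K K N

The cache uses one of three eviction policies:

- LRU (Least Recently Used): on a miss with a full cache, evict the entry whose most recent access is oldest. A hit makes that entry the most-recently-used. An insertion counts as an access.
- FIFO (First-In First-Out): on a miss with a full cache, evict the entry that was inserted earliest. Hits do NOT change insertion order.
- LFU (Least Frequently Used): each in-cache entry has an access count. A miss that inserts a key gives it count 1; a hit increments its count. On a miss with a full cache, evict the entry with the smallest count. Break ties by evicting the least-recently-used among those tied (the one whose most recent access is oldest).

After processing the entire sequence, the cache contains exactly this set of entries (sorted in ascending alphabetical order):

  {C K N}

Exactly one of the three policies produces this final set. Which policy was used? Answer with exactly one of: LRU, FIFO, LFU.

Simulating under each policy and comparing final sets:
  LRU: final set = {F K N} -> differs
  FIFO: final set = {F K N} -> differs
  LFU: final set = {C K N} -> MATCHES target
Only LFU produces the target set.

Answer: LFU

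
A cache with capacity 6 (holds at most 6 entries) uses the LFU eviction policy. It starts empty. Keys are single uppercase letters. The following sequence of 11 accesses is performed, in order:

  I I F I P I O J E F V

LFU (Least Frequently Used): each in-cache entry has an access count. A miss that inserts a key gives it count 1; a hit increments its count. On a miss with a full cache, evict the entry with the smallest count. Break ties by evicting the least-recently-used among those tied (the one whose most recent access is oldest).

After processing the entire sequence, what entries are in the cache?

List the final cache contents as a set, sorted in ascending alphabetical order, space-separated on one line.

LFU simulation (capacity=6):
  1. access I: MISS. Cache: [I(c=1)]
  2. access I: HIT, count now 2. Cache: [I(c=2)]
  3. access F: MISS. Cache: [F(c=1) I(c=2)]
  4. access I: HIT, count now 3. Cache: [F(c=1) I(c=3)]
  5. access P: MISS. Cache: [F(c=1) P(c=1) I(c=3)]
  6. access I: HIT, count now 4. Cache: [F(c=1) P(c=1) I(c=4)]
  7. access O: MISS. Cache: [F(c=1) P(c=1) O(c=1) I(c=4)]
  8. access J: MISS. Cache: [F(c=1) P(c=1) O(c=1) J(c=1) I(c=4)]
  9. access E: MISS. Cache: [F(c=1) P(c=1) O(c=1) J(c=1) E(c=1) I(c=4)]
  10. access F: HIT, count now 2. Cache: [P(c=1) O(c=1) J(c=1) E(c=1) F(c=2) I(c=4)]
  11. access V: MISS, evict P(c=1). Cache: [O(c=1) J(c=1) E(c=1) V(c=1) F(c=2) I(c=4)]
Total: 4 hits, 7 misses, 1 evictions

Answer: E F I J O V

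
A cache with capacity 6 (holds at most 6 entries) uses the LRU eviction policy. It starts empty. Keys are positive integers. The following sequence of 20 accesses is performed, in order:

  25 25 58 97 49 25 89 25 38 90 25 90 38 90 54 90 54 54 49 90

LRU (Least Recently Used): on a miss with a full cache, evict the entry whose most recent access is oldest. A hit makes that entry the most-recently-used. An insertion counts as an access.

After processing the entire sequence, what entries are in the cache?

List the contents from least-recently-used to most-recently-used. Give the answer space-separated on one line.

Answer: 89 25 38 54 49 90

Derivation:
LRU simulation (capacity=6):
  1. access 25: MISS. Cache (LRU->MRU): [25]
  2. access 25: HIT. Cache (LRU->MRU): [25]
  3. access 58: MISS. Cache (LRU->MRU): [25 58]
  4. access 97: MISS. Cache (LRU->MRU): [25 58 97]
  5. access 49: MISS. Cache (LRU->MRU): [25 58 97 49]
  6. access 25: HIT. Cache (LRU->MRU): [58 97 49 25]
  7. access 89: MISS. Cache (LRU->MRU): [58 97 49 25 89]
  8. access 25: HIT. Cache (LRU->MRU): [58 97 49 89 25]
  9. access 38: MISS. Cache (LRU->MRU): [58 97 49 89 25 38]
  10. access 90: MISS, evict 58. Cache (LRU->MRU): [97 49 89 25 38 90]
  11. access 25: HIT. Cache (LRU->MRU): [97 49 89 38 90 25]
  12. access 90: HIT. Cache (LRU->MRU): [97 49 89 38 25 90]
  13. access 38: HIT. Cache (LRU->MRU): [97 49 89 25 90 38]
  14. access 90: HIT. Cache (LRU->MRU): [97 49 89 25 38 90]
  15. access 54: MISS, evict 97. Cache (LRU->MRU): [49 89 25 38 90 54]
  16. access 90: HIT. Cache (LRU->MRU): [49 89 25 38 54 90]
  17. access 54: HIT. Cache (LRU->MRU): [49 89 25 38 90 54]
  18. access 54: HIT. Cache (LRU->MRU): [49 89 25 38 90 54]
  19. access 49: HIT. Cache (LRU->MRU): [89 25 38 90 54 49]
  20. access 90: HIT. Cache (LRU->MRU): [89 25 38 54 49 90]
Total: 12 hits, 8 misses, 2 evictions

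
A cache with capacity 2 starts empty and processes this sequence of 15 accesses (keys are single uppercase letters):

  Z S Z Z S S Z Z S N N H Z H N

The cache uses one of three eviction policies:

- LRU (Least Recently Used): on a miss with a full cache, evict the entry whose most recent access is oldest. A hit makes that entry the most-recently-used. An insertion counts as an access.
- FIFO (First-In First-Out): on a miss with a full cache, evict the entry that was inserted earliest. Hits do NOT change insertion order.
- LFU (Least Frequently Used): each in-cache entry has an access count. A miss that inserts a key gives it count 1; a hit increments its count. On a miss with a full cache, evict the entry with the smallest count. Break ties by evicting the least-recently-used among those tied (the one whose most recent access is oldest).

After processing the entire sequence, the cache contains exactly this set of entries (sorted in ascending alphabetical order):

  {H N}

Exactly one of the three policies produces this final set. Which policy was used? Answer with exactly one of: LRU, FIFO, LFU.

Answer: LRU

Derivation:
Simulating under each policy and comparing final sets:
  LRU: final set = {H N} -> MATCHES target
  FIFO: final set = {N Z} -> differs
  LFU: final set = {N Z} -> differs
Only LRU produces the target set.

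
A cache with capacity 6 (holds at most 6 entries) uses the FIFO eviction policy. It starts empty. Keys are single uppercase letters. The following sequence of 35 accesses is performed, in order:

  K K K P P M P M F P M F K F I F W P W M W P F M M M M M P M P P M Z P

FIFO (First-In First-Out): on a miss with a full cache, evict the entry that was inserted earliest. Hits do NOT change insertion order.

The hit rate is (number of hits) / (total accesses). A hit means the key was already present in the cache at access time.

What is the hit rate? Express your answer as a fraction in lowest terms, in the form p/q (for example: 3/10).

FIFO simulation (capacity=6):
  1. access K: MISS. Cache (old->new): [K]
  2. access K: HIT. Cache (old->new): [K]
  3. access K: HIT. Cache (old->new): [K]
  4. access P: MISS. Cache (old->new): [K P]
  5. access P: HIT. Cache (old->new): [K P]
  6. access M: MISS. Cache (old->new): [K P M]
  7. access P: HIT. Cache (old->new): [K P M]
  8. access M: HIT. Cache (old->new): [K P M]
  9. access F: MISS. Cache (old->new): [K P M F]
  10. access P: HIT. Cache (old->new): [K P M F]
  11. access M: HIT. Cache (old->new): [K P M F]
  12. access F: HIT. Cache (old->new): [K P M F]
  13. access K: HIT. Cache (old->new): [K P M F]
  14. access F: HIT. Cache (old->new): [K P M F]
  15. access I: MISS. Cache (old->new): [K P M F I]
  16. access F: HIT. Cache (old->new): [K P M F I]
  17. access W: MISS. Cache (old->new): [K P M F I W]
  18. access P: HIT. Cache (old->new): [K P M F I W]
  19. access W: HIT. Cache (old->new): [K P M F I W]
  20. access M: HIT. Cache (old->new): [K P M F I W]
  21. access W: HIT. Cache (old->new): [K P M F I W]
  22. access P: HIT. Cache (old->new): [K P M F I W]
  23. access F: HIT. Cache (old->new): [K P M F I W]
  24. access M: HIT. Cache (old->new): [K P M F I W]
  25. access M: HIT. Cache (old->new): [K P M F I W]
  26. access M: HIT. Cache (old->new): [K P M F I W]
  27. access M: HIT. Cache (old->new): [K P M F I W]
  28. access M: HIT. Cache (old->new): [K P M F I W]
  29. access P: HIT. Cache (old->new): [K P M F I W]
  30. access M: HIT. Cache (old->new): [K P M F I W]
  31. access P: HIT. Cache (old->new): [K P M F I W]
  32. access P: HIT. Cache (old->new): [K P M F I W]
  33. access M: HIT. Cache (old->new): [K P M F I W]
  34. access Z: MISS, evict K. Cache (old->new): [P M F I W Z]
  35. access P: HIT. Cache (old->new): [P M F I W Z]
Total: 28 hits, 7 misses, 1 evictions

Hit rate = 28/35 = 4/5

Answer: 4/5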